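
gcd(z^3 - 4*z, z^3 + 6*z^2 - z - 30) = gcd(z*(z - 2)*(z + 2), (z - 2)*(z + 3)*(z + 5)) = z - 2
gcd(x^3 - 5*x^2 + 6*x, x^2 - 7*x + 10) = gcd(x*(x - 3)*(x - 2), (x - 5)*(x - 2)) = x - 2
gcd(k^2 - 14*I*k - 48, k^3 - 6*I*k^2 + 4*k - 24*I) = k - 6*I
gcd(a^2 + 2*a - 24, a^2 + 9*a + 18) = a + 6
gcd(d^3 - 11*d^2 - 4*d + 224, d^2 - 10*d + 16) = d - 8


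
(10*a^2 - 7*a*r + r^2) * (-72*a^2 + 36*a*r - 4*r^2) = -720*a^4 + 864*a^3*r - 364*a^2*r^2 + 64*a*r^3 - 4*r^4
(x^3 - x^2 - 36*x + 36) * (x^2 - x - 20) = x^5 - 2*x^4 - 55*x^3 + 92*x^2 + 684*x - 720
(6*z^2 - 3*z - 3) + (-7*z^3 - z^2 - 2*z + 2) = -7*z^3 + 5*z^2 - 5*z - 1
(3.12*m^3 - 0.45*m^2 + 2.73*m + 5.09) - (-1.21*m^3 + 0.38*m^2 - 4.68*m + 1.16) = 4.33*m^3 - 0.83*m^2 + 7.41*m + 3.93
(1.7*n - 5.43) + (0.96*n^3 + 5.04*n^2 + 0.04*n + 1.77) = 0.96*n^3 + 5.04*n^2 + 1.74*n - 3.66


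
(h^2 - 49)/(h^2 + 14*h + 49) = (h - 7)/(h + 7)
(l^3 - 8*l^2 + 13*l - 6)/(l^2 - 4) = (l^3 - 8*l^2 + 13*l - 6)/(l^2 - 4)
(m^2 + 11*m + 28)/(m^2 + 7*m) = (m + 4)/m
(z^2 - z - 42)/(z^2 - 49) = (z + 6)/(z + 7)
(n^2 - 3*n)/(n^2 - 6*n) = (n - 3)/(n - 6)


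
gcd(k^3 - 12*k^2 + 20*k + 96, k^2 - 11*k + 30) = k - 6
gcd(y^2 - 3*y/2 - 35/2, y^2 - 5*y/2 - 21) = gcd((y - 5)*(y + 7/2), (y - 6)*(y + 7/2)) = y + 7/2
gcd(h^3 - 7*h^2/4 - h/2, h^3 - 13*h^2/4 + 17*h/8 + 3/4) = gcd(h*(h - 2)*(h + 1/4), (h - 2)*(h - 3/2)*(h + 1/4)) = h^2 - 7*h/4 - 1/2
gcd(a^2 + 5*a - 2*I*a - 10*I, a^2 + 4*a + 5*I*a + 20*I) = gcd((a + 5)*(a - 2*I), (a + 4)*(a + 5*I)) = 1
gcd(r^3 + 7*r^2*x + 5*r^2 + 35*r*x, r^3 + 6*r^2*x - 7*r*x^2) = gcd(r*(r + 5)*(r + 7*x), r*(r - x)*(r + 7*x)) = r^2 + 7*r*x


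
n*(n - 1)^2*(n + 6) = n^4 + 4*n^3 - 11*n^2 + 6*n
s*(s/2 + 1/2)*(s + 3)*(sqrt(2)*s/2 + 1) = sqrt(2)*s^4/4 + s^3/2 + sqrt(2)*s^3 + 3*sqrt(2)*s^2/4 + 2*s^2 + 3*s/2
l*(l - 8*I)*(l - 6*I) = l^3 - 14*I*l^2 - 48*l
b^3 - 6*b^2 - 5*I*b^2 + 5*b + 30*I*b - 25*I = (b - 5)*(b - 1)*(b - 5*I)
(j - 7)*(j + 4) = j^2 - 3*j - 28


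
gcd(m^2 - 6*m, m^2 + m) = m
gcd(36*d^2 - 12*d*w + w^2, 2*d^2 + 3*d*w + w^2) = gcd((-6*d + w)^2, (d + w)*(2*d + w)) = 1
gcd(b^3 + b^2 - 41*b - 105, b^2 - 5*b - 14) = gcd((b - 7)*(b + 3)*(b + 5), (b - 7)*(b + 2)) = b - 7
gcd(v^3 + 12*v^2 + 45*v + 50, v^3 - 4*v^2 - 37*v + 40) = v + 5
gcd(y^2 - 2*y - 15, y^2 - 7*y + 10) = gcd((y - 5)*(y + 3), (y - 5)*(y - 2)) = y - 5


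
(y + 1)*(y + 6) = y^2 + 7*y + 6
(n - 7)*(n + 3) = n^2 - 4*n - 21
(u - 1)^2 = u^2 - 2*u + 1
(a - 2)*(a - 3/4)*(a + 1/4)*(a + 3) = a^4 + a^3/2 - 107*a^2/16 + 45*a/16 + 9/8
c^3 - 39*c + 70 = (c - 5)*(c - 2)*(c + 7)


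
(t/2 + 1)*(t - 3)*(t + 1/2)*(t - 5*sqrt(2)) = t^4/2 - 5*sqrt(2)*t^3/2 - t^3/4 - 13*t^2/4 + 5*sqrt(2)*t^2/4 - 3*t/2 + 65*sqrt(2)*t/4 + 15*sqrt(2)/2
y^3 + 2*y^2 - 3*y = y*(y - 1)*(y + 3)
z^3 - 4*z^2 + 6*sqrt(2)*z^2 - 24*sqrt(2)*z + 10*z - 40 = (z - 4)*(z + sqrt(2))*(z + 5*sqrt(2))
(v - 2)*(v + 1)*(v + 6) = v^3 + 5*v^2 - 8*v - 12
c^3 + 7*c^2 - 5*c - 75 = (c - 3)*(c + 5)^2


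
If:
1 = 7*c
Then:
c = 1/7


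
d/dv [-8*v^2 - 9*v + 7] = -16*v - 9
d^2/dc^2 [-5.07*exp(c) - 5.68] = -5.07*exp(c)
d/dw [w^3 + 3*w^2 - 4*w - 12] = 3*w^2 + 6*w - 4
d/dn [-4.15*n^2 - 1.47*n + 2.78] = -8.3*n - 1.47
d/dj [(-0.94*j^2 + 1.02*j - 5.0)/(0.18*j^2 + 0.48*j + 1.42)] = (-0.6348*j^2 - 0.8696*j + 3.8484)/(0.0324*j^4 + 0.1728*j^3 + 0.7416*j^2 + 1.3632*j + 2.0164)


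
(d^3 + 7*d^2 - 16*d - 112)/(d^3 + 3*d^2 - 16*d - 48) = (d + 7)/(d + 3)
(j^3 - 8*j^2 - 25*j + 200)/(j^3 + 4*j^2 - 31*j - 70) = (j^2 - 3*j - 40)/(j^2 + 9*j + 14)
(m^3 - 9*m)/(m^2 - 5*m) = (m^2 - 9)/(m - 5)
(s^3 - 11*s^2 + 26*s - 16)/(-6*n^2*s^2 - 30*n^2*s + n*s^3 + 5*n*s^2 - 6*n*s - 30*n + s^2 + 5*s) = (-s^3 + 11*s^2 - 26*s + 16)/(6*n^2*s^2 + 30*n^2*s - n*s^3 - 5*n*s^2 + 6*n*s + 30*n - s^2 - 5*s)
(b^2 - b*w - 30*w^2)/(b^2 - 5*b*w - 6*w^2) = (b + 5*w)/(b + w)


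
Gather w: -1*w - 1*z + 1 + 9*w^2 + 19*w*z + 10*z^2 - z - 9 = 9*w^2 + w*(19*z - 1) + 10*z^2 - 2*z - 8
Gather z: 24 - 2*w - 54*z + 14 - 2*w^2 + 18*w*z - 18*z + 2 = -2*w^2 - 2*w + z*(18*w - 72) + 40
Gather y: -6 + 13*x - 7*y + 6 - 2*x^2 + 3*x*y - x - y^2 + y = -2*x^2 + 12*x - y^2 + y*(3*x - 6)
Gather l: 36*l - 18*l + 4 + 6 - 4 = 18*l + 6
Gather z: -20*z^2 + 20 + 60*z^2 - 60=40*z^2 - 40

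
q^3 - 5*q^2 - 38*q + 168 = (q - 7)*(q - 4)*(q + 6)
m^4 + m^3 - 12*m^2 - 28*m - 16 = (m - 4)*(m + 1)*(m + 2)^2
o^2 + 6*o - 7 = (o - 1)*(o + 7)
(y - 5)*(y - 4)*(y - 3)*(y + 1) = y^4 - 11*y^3 + 35*y^2 - 13*y - 60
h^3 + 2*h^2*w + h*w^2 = h*(h + w)^2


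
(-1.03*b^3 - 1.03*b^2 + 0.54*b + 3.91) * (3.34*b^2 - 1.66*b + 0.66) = -3.4402*b^5 - 1.7304*b^4 + 2.8336*b^3 + 11.4832*b^2 - 6.1342*b + 2.5806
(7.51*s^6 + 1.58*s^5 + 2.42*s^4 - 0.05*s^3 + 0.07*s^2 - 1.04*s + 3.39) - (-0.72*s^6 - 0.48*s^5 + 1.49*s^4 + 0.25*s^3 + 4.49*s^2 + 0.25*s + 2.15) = 8.23*s^6 + 2.06*s^5 + 0.93*s^4 - 0.3*s^3 - 4.42*s^2 - 1.29*s + 1.24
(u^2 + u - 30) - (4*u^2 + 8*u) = -3*u^2 - 7*u - 30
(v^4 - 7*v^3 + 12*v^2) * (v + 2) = v^5 - 5*v^4 - 2*v^3 + 24*v^2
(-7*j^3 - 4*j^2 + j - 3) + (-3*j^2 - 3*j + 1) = -7*j^3 - 7*j^2 - 2*j - 2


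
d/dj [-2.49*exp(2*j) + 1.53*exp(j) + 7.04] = (1.53 - 4.98*exp(j))*exp(j)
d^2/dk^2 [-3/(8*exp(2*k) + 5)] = (480 - 768*exp(2*k))*exp(2*k)/(8*exp(2*k) + 5)^3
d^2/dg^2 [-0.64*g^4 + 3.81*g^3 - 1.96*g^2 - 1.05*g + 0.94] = -7.68*g^2 + 22.86*g - 3.92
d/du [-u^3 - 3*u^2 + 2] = 3*u*(-u - 2)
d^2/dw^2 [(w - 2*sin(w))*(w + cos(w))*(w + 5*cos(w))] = 2*w^2*sin(w) - 6*w^2*cos(w) - 24*w*sin(w) + 24*w*sin(2*w) - 8*w*cos(w) - 10*w*cos(2*w) + 6*w - 3*sin(w)/2 - 10*sin(2*w) + 45*sin(3*w)/2 + 12*cos(w) - 24*cos(2*w)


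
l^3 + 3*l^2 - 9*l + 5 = (l - 1)^2*(l + 5)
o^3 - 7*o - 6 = (o - 3)*(o + 1)*(o + 2)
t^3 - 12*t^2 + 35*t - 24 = (t - 8)*(t - 3)*(t - 1)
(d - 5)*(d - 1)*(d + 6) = d^3 - 31*d + 30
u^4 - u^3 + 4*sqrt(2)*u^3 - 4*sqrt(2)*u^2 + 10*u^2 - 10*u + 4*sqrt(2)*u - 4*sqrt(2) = (u - 1)*(u + sqrt(2))^2*(u + 2*sqrt(2))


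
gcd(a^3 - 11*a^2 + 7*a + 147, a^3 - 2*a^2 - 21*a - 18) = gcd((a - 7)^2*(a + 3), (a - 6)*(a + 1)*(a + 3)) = a + 3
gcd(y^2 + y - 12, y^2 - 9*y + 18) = y - 3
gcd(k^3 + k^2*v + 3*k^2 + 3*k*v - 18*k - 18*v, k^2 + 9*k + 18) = k + 6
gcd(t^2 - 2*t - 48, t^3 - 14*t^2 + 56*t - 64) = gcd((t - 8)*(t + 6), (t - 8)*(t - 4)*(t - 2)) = t - 8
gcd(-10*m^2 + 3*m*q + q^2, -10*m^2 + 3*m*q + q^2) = -10*m^2 + 3*m*q + q^2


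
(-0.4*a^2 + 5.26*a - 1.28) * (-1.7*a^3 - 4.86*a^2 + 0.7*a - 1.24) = 0.68*a^5 - 6.998*a^4 - 23.6676*a^3 + 10.3988*a^2 - 7.4184*a + 1.5872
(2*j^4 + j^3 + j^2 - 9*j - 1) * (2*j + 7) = 4*j^5 + 16*j^4 + 9*j^3 - 11*j^2 - 65*j - 7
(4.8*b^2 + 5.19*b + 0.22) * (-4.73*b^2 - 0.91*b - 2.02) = -22.704*b^4 - 28.9167*b^3 - 15.4595*b^2 - 10.684*b - 0.4444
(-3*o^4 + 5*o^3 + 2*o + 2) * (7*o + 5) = -21*o^5 + 20*o^4 + 25*o^3 + 14*o^2 + 24*o + 10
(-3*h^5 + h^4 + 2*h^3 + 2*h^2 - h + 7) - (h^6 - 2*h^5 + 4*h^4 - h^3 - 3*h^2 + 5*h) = -h^6 - h^5 - 3*h^4 + 3*h^3 + 5*h^2 - 6*h + 7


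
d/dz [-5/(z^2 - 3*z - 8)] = 5*(2*z - 3)/(-z^2 + 3*z + 8)^2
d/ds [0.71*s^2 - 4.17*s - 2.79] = 1.42*s - 4.17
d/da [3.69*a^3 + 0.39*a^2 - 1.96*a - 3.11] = 11.07*a^2 + 0.78*a - 1.96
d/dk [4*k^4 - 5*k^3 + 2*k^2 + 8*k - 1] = 16*k^3 - 15*k^2 + 4*k + 8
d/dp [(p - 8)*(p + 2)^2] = (p + 2)*(3*p - 14)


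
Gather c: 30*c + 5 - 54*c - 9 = -24*c - 4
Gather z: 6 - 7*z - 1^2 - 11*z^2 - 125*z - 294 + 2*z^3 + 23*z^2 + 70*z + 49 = 2*z^3 + 12*z^2 - 62*z - 240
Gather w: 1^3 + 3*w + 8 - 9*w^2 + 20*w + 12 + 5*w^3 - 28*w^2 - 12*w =5*w^3 - 37*w^2 + 11*w + 21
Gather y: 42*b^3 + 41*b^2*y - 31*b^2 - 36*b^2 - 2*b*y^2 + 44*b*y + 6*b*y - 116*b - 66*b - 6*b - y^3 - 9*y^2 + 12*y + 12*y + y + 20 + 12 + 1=42*b^3 - 67*b^2 - 188*b - y^3 + y^2*(-2*b - 9) + y*(41*b^2 + 50*b + 25) + 33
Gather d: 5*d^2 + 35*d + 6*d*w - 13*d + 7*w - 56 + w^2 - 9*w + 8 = 5*d^2 + d*(6*w + 22) + w^2 - 2*w - 48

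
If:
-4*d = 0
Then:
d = 0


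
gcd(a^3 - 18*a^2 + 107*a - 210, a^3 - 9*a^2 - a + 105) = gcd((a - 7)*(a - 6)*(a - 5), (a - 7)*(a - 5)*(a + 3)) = a^2 - 12*a + 35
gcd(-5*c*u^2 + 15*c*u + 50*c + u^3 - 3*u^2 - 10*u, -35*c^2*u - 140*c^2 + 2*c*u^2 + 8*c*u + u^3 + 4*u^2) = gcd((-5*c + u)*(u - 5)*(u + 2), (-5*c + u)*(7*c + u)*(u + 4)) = -5*c + u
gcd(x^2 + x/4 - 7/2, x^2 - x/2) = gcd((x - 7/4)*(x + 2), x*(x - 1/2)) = 1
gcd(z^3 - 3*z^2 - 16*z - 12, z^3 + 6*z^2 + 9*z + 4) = z + 1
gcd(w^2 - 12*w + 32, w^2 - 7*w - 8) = w - 8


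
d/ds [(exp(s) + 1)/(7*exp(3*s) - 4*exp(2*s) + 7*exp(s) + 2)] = (-(exp(s) + 1)*(21*exp(2*s) - 8*exp(s) + 7) + 7*exp(3*s) - 4*exp(2*s) + 7*exp(s) + 2)*exp(s)/(7*exp(3*s) - 4*exp(2*s) + 7*exp(s) + 2)^2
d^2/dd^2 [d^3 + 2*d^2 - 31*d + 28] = 6*d + 4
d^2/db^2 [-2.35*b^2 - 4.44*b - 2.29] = -4.70000000000000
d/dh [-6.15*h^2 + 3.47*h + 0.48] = 3.47 - 12.3*h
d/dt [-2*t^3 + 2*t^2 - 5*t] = -6*t^2 + 4*t - 5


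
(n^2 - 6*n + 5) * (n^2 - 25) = n^4 - 6*n^3 - 20*n^2 + 150*n - 125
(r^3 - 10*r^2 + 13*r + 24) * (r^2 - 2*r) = r^5 - 12*r^4 + 33*r^3 - 2*r^2 - 48*r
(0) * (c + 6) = 0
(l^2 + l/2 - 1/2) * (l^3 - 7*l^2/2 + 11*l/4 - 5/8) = l^5 - 3*l^4 + l^3/2 + 5*l^2/2 - 27*l/16 + 5/16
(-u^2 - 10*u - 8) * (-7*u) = 7*u^3 + 70*u^2 + 56*u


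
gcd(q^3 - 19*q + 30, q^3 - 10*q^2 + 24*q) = 1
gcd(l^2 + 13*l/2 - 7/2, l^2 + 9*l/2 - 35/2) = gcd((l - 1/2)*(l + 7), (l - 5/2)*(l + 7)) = l + 7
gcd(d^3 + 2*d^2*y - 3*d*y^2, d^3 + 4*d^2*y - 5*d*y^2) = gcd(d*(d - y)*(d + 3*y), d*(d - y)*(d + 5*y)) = -d^2 + d*y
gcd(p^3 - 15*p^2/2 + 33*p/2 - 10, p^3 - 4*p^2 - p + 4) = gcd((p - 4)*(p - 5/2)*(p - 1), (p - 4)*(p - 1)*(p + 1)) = p^2 - 5*p + 4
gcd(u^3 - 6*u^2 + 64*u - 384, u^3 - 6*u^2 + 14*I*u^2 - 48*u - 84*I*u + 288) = u^2 + u*(-6 + 8*I) - 48*I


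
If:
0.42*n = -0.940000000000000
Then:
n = -2.24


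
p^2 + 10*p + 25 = (p + 5)^2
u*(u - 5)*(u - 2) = u^3 - 7*u^2 + 10*u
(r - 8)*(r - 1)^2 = r^3 - 10*r^2 + 17*r - 8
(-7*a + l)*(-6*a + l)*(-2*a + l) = -84*a^3 + 68*a^2*l - 15*a*l^2 + l^3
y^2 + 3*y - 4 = (y - 1)*(y + 4)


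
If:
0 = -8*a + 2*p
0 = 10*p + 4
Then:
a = -1/10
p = -2/5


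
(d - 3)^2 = d^2 - 6*d + 9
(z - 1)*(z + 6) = z^2 + 5*z - 6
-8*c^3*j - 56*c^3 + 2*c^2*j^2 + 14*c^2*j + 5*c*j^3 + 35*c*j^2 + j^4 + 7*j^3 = (-c + j)*(2*c + j)*(4*c + j)*(j + 7)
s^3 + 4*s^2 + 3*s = s*(s + 1)*(s + 3)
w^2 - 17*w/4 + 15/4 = (w - 3)*(w - 5/4)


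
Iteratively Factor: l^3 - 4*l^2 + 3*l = (l - 3)*(l^2 - l) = (l - 3)*(l - 1)*(l)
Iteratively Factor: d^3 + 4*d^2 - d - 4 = (d + 4)*(d^2 - 1) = (d + 1)*(d + 4)*(d - 1)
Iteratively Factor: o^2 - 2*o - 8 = (o + 2)*(o - 4)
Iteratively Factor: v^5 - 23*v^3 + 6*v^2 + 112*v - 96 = (v + 4)*(v^4 - 4*v^3 - 7*v^2 + 34*v - 24) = (v - 2)*(v + 4)*(v^3 - 2*v^2 - 11*v + 12) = (v - 2)*(v - 1)*(v + 4)*(v^2 - v - 12) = (v - 2)*(v - 1)*(v + 3)*(v + 4)*(v - 4)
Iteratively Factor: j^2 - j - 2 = (j - 2)*(j + 1)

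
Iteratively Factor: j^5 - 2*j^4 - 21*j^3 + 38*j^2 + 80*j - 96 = (j + 4)*(j^4 - 6*j^3 + 3*j^2 + 26*j - 24) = (j - 1)*(j + 4)*(j^3 - 5*j^2 - 2*j + 24) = (j - 1)*(j + 2)*(j + 4)*(j^2 - 7*j + 12) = (j - 4)*(j - 1)*(j + 2)*(j + 4)*(j - 3)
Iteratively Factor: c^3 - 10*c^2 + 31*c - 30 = (c - 2)*(c^2 - 8*c + 15) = (c - 5)*(c - 2)*(c - 3)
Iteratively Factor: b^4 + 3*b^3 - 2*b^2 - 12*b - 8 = (b - 2)*(b^3 + 5*b^2 + 8*b + 4) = (b - 2)*(b + 2)*(b^2 + 3*b + 2) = (b - 2)*(b + 2)^2*(b + 1)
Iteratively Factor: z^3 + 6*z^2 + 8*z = (z + 2)*(z^2 + 4*z) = z*(z + 2)*(z + 4)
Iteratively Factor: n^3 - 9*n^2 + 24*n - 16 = (n - 4)*(n^2 - 5*n + 4) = (n - 4)^2*(n - 1)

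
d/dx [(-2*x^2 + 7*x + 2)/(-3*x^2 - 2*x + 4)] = (25*x^2 - 4*x + 32)/(9*x^4 + 12*x^3 - 20*x^2 - 16*x + 16)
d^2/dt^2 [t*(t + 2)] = 2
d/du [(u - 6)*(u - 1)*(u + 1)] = 3*u^2 - 12*u - 1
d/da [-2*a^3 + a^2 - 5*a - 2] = -6*a^2 + 2*a - 5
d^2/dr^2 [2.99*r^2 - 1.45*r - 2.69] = 5.98000000000000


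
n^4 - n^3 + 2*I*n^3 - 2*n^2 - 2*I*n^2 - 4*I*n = n*(n - 2)*(n + 1)*(n + 2*I)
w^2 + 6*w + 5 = (w + 1)*(w + 5)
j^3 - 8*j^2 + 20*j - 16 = (j - 4)*(j - 2)^2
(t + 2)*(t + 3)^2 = t^3 + 8*t^2 + 21*t + 18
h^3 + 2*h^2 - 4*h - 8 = (h - 2)*(h + 2)^2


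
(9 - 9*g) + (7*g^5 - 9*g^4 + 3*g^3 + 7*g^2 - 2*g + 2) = 7*g^5 - 9*g^4 + 3*g^3 + 7*g^2 - 11*g + 11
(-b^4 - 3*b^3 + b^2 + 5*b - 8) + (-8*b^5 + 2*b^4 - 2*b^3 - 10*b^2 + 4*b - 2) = -8*b^5 + b^4 - 5*b^3 - 9*b^2 + 9*b - 10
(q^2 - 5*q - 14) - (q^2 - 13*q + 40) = 8*q - 54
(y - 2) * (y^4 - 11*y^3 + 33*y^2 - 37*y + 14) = y^5 - 13*y^4 + 55*y^3 - 103*y^2 + 88*y - 28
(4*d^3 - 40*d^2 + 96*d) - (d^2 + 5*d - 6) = 4*d^3 - 41*d^2 + 91*d + 6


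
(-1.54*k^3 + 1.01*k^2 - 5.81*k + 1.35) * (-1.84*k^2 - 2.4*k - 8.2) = 2.8336*k^5 + 1.8376*k^4 + 20.8944*k^3 + 3.178*k^2 + 44.402*k - 11.07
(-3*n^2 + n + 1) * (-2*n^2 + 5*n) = 6*n^4 - 17*n^3 + 3*n^2 + 5*n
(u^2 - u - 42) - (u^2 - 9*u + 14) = 8*u - 56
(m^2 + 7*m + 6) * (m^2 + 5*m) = m^4 + 12*m^3 + 41*m^2 + 30*m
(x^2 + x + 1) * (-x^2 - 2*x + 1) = -x^4 - 3*x^3 - 2*x^2 - x + 1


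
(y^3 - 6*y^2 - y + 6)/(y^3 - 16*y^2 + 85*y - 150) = (y^2 - 1)/(y^2 - 10*y + 25)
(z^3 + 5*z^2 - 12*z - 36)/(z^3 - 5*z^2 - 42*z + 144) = (z + 2)/(z - 8)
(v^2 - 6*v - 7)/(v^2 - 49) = (v + 1)/(v + 7)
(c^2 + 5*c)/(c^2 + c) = (c + 5)/(c + 1)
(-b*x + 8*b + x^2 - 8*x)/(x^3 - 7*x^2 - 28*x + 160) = (-b + x)/(x^2 + x - 20)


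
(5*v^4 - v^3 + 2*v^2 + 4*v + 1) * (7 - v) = -5*v^5 + 36*v^4 - 9*v^3 + 10*v^2 + 27*v + 7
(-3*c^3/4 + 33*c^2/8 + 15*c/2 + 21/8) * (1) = -3*c^3/4 + 33*c^2/8 + 15*c/2 + 21/8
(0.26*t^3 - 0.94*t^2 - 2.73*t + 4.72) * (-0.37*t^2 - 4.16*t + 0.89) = -0.0962*t^5 - 0.7338*t^4 + 5.1519*t^3 + 8.7738*t^2 - 22.0649*t + 4.2008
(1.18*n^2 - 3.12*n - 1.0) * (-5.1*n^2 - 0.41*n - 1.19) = -6.018*n^4 + 15.4282*n^3 + 4.975*n^2 + 4.1228*n + 1.19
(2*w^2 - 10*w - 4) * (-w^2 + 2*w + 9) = -2*w^4 + 14*w^3 + 2*w^2 - 98*w - 36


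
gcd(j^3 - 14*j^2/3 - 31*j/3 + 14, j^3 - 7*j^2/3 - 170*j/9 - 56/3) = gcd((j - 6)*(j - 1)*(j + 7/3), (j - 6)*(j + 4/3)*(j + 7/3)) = j^2 - 11*j/3 - 14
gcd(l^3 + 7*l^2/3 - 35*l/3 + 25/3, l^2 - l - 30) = l + 5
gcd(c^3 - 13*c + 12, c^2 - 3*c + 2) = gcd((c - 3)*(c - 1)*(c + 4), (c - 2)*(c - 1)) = c - 1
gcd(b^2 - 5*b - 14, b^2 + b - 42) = 1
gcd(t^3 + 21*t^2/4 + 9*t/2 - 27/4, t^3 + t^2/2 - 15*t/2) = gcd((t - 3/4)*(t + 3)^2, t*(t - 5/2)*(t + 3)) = t + 3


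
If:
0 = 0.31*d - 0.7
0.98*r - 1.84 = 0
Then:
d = 2.26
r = 1.88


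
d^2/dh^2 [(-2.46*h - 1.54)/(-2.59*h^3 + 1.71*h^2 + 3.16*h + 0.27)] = (99.011556*h^5 + 58.595124*h^4 - 54.474276*h^3 - 27.961836*h^2 + 49.576104*h + 25.135868)/(17.373979*h^9 - 34.412553*h^8 - 40.872531*h^7 + 73.538172*h^6 + 57.042462*h^5 - 40.335921*h^4 - 39.741895*h^3 - 8.462313*h^2 - 0.691092*h - 0.019683)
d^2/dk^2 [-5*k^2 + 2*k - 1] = -10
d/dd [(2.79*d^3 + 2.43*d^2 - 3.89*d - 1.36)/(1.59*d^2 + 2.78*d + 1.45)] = (4.4361*d^4 + 15.5124*d^3 + 25.077*d^2 + 11.3718*d - 1.8597)/(2.5281*d^4 + 8.8404*d^3 + 12.3394*d^2 + 8.062*d + 2.1025)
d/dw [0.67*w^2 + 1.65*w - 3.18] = 1.34*w + 1.65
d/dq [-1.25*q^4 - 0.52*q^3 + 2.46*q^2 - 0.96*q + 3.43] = -5.0*q^3 - 1.56*q^2 + 4.92*q - 0.96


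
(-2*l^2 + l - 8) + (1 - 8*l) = -2*l^2 - 7*l - 7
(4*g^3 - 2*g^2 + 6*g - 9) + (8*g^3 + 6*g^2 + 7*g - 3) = 12*g^3 + 4*g^2 + 13*g - 12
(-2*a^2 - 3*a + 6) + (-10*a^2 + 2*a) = -12*a^2 - a + 6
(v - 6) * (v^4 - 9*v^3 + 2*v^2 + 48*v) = v^5 - 15*v^4 + 56*v^3 + 36*v^2 - 288*v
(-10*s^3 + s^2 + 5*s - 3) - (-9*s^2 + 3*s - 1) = -10*s^3 + 10*s^2 + 2*s - 2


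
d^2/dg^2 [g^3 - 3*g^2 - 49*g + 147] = 6*g - 6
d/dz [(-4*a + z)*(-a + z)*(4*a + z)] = -16*a^2 - 2*a*z + 3*z^2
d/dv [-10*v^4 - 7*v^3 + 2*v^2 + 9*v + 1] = -40*v^3 - 21*v^2 + 4*v + 9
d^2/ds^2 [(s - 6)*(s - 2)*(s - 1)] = 6*s - 18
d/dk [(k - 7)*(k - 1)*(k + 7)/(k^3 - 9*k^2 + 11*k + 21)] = 8*(-k^2 + k - 4)/(k^4 - 4*k^3 - 2*k^2 + 12*k + 9)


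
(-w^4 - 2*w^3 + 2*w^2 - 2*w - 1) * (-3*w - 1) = 3*w^5 + 7*w^4 - 4*w^3 + 4*w^2 + 5*w + 1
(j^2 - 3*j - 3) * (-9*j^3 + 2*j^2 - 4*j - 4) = -9*j^5 + 29*j^4 + 17*j^3 + 2*j^2 + 24*j + 12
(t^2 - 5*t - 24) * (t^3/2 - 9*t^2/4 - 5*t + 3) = t^5/2 - 19*t^4/4 - 23*t^3/4 + 82*t^2 + 105*t - 72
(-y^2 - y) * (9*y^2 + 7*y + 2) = -9*y^4 - 16*y^3 - 9*y^2 - 2*y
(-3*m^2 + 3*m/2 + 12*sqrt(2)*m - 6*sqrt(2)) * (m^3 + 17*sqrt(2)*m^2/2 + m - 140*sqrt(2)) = -3*m^5 - 27*sqrt(2)*m^4/2 + 3*m^4/2 + 27*sqrt(2)*m^3/4 + 201*m^3 - 201*m^2/2 + 432*sqrt(2)*m^2 - 3360*m - 216*sqrt(2)*m + 1680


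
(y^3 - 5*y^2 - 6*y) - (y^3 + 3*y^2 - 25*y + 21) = -8*y^2 + 19*y - 21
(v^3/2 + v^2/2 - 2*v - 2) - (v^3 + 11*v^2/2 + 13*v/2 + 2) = -v^3/2 - 5*v^2 - 17*v/2 - 4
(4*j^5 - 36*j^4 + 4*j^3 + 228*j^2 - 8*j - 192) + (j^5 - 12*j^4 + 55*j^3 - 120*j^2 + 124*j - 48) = 5*j^5 - 48*j^4 + 59*j^3 + 108*j^2 + 116*j - 240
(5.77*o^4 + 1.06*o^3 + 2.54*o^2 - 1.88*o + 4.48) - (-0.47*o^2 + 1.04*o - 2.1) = 5.77*o^4 + 1.06*o^3 + 3.01*o^2 - 2.92*o + 6.58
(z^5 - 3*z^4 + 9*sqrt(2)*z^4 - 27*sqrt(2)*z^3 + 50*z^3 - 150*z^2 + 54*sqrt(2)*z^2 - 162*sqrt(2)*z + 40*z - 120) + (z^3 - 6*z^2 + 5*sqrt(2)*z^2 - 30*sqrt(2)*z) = z^5 - 3*z^4 + 9*sqrt(2)*z^4 - 27*sqrt(2)*z^3 + 51*z^3 - 156*z^2 + 59*sqrt(2)*z^2 - 192*sqrt(2)*z + 40*z - 120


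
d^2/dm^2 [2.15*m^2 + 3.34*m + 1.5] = 4.30000000000000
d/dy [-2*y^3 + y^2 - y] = -6*y^2 + 2*y - 1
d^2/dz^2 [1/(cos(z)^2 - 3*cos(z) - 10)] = (4*sin(z)^4 - 51*sin(z)^2 - 75*cos(z)/4 - 9*cos(3*z)/4 + 9)/(sin(z)^2 + 3*cos(z) + 9)^3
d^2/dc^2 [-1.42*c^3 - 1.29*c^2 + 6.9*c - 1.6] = -8.52*c - 2.58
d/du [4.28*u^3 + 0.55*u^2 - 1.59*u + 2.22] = 12.84*u^2 + 1.1*u - 1.59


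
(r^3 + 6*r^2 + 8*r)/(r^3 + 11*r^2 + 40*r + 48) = r*(r + 2)/(r^2 + 7*r + 12)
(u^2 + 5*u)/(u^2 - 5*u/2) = 2*(u + 5)/(2*u - 5)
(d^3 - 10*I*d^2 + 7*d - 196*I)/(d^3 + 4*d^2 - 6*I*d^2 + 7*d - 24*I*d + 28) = (d^2 - 3*I*d + 28)/(d^2 + d*(4 + I) + 4*I)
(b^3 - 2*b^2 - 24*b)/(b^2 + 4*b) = b - 6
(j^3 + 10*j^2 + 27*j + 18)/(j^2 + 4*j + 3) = j + 6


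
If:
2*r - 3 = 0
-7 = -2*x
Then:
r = 3/2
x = 7/2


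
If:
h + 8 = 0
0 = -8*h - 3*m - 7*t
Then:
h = -8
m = 64/3 - 7*t/3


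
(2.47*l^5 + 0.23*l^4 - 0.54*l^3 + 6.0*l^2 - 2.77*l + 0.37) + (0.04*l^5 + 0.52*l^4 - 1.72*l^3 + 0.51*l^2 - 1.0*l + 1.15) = 2.51*l^5 + 0.75*l^4 - 2.26*l^3 + 6.51*l^2 - 3.77*l + 1.52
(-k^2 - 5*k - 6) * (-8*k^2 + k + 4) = 8*k^4 + 39*k^3 + 39*k^2 - 26*k - 24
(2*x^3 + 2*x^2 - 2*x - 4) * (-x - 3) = -2*x^4 - 8*x^3 - 4*x^2 + 10*x + 12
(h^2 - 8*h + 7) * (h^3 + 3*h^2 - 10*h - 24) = h^5 - 5*h^4 - 27*h^3 + 77*h^2 + 122*h - 168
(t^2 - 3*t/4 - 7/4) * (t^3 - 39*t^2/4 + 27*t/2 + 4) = t^5 - 21*t^4/2 + 305*t^3/16 + 175*t^2/16 - 213*t/8 - 7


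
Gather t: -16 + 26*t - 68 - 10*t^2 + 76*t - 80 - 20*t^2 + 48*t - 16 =-30*t^2 + 150*t - 180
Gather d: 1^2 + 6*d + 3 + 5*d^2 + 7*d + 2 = 5*d^2 + 13*d + 6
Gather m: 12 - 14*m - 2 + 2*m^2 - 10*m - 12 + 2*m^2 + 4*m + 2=4*m^2 - 20*m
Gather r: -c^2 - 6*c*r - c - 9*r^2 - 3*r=-c^2 - c - 9*r^2 + r*(-6*c - 3)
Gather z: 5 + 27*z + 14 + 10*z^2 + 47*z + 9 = 10*z^2 + 74*z + 28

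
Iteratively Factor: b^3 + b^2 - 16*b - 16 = (b + 1)*(b^2 - 16) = (b - 4)*(b + 1)*(b + 4)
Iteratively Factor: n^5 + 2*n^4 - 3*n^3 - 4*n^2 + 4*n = (n - 1)*(n^4 + 3*n^3 - 4*n) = (n - 1)*(n + 2)*(n^3 + n^2 - 2*n) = (n - 1)^2*(n + 2)*(n^2 + 2*n) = (n - 1)^2*(n + 2)^2*(n)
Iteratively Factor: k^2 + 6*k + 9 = (k + 3)*(k + 3)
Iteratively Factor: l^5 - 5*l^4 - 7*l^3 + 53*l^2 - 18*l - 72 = (l - 4)*(l^4 - l^3 - 11*l^2 + 9*l + 18) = (l - 4)*(l + 3)*(l^3 - 4*l^2 + l + 6) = (l - 4)*(l - 2)*(l + 3)*(l^2 - 2*l - 3) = (l - 4)*(l - 2)*(l + 1)*(l + 3)*(l - 3)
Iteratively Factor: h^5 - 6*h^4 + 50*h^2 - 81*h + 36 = (h - 4)*(h^4 - 2*h^3 - 8*h^2 + 18*h - 9) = (h - 4)*(h - 1)*(h^3 - h^2 - 9*h + 9) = (h - 4)*(h - 1)^2*(h^2 - 9) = (h - 4)*(h - 3)*(h - 1)^2*(h + 3)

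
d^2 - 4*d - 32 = (d - 8)*(d + 4)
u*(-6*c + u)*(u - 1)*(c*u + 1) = -6*c^2*u^3 + 6*c^2*u^2 + c*u^4 - c*u^3 - 6*c*u^2 + 6*c*u + u^3 - u^2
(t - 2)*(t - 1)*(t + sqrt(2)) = t^3 - 3*t^2 + sqrt(2)*t^2 - 3*sqrt(2)*t + 2*t + 2*sqrt(2)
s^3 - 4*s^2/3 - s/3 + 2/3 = (s - 1)^2*(s + 2/3)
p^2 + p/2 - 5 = (p - 2)*(p + 5/2)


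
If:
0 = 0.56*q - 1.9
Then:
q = 3.39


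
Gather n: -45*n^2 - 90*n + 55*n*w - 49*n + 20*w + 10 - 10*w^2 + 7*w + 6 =-45*n^2 + n*(55*w - 139) - 10*w^2 + 27*w + 16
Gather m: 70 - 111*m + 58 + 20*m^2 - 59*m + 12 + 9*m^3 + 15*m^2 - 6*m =9*m^3 + 35*m^2 - 176*m + 140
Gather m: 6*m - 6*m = 0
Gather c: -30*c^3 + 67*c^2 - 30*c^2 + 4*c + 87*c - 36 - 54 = -30*c^3 + 37*c^2 + 91*c - 90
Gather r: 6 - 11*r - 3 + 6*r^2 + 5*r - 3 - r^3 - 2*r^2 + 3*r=-r^3 + 4*r^2 - 3*r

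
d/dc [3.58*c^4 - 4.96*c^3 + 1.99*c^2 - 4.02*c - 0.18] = 14.32*c^3 - 14.88*c^2 + 3.98*c - 4.02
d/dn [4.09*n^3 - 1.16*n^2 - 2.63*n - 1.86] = 12.27*n^2 - 2.32*n - 2.63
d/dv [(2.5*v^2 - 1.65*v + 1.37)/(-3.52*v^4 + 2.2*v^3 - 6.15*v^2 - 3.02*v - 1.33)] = (17.6*v^5 - 22.924*v^4 + 26.5496*v^3 - 26.7395*v^2 + 10.201*v + 6.3319)/(12.3904*v^8 - 15.488*v^7 + 48.136*v^6 - 5.7992*v^5 + 33.8977*v^4 + 31.294*v^3 + 25.4794*v^2 + 8.0332*v + 1.7689)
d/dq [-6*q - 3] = -6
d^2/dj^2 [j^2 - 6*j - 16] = 2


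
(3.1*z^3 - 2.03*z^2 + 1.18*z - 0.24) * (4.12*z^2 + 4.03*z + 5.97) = 12.772*z^5 + 4.1294*z^4 + 15.1877*z^3 - 8.3525*z^2 + 6.0774*z - 1.4328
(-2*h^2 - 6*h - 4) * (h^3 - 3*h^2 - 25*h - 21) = -2*h^5 + 64*h^3 + 204*h^2 + 226*h + 84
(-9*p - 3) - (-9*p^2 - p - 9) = 9*p^2 - 8*p + 6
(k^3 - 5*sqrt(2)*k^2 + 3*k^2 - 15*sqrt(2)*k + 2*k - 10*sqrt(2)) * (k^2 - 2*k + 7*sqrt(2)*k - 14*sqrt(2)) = k^5 + k^4 + 2*sqrt(2)*k^4 - 74*k^3 + 2*sqrt(2)*k^3 - 74*k^2 - 8*sqrt(2)*k^2 - 8*sqrt(2)*k + 280*k + 280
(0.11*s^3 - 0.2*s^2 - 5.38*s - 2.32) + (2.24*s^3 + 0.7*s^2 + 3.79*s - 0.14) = 2.35*s^3 + 0.5*s^2 - 1.59*s - 2.46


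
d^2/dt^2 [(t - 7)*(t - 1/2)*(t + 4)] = 6*t - 7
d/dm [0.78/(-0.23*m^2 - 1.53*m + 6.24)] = (0.3588*m + 1.1934)/(0.23*m^2 + 1.53*m - 6.24)^2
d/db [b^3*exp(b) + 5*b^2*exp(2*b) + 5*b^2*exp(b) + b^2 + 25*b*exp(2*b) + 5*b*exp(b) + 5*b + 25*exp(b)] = b^3*exp(b) + 10*b^2*exp(2*b) + 8*b^2*exp(b) + 60*b*exp(2*b) + 15*b*exp(b) + 2*b + 25*exp(2*b) + 30*exp(b) + 5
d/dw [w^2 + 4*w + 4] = 2*w + 4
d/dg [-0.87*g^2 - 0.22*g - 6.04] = -1.74*g - 0.22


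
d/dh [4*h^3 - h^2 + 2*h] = 12*h^2 - 2*h + 2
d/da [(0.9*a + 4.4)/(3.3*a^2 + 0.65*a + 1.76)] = (2.97*a^2 + 0.585*a - (0.9*a + 4.4)*(6.6*a + 0.65) + 1.584)/(3.3*a^2 + 0.65*a + 1.76)^2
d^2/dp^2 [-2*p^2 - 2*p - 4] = -4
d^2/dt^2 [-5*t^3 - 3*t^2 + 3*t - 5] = -30*t - 6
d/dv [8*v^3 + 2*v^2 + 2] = 4*v*(6*v + 1)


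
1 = 1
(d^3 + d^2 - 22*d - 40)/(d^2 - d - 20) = d + 2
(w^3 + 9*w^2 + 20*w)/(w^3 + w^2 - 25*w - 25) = w*(w + 4)/(w^2 - 4*w - 5)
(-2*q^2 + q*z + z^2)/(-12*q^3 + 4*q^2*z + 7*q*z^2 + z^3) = 1/(6*q + z)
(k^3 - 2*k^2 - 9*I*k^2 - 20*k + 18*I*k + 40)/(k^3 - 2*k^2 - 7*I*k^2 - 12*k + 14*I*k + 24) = (k - 5*I)/(k - 3*I)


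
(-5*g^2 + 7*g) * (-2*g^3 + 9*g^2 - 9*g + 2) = 10*g^5 - 59*g^4 + 108*g^3 - 73*g^2 + 14*g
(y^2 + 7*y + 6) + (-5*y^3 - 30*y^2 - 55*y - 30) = -5*y^3 - 29*y^2 - 48*y - 24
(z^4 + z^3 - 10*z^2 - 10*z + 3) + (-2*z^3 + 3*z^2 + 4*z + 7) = z^4 - z^3 - 7*z^2 - 6*z + 10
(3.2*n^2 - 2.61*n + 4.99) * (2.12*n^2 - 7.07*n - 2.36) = 6.784*n^4 - 28.1572*n^3 + 21.4795*n^2 - 29.1197*n - 11.7764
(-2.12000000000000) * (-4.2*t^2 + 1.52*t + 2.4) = 8.904*t^2 - 3.2224*t - 5.088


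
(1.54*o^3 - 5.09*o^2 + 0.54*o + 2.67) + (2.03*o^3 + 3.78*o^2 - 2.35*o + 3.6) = 3.57*o^3 - 1.31*o^2 - 1.81*o + 6.27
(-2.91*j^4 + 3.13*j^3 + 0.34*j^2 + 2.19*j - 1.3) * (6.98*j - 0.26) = -20.3118*j^5 + 22.604*j^4 + 1.5594*j^3 + 15.1978*j^2 - 9.6434*j + 0.338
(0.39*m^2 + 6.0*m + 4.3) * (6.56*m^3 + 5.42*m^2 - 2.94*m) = 2.5584*m^5 + 41.4738*m^4 + 59.5814*m^3 + 5.666*m^2 - 12.642*m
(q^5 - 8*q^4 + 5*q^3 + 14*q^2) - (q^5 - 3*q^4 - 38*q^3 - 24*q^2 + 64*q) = -5*q^4 + 43*q^3 + 38*q^2 - 64*q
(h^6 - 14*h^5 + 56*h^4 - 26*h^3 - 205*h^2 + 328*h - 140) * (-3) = -3*h^6 + 42*h^5 - 168*h^4 + 78*h^3 + 615*h^2 - 984*h + 420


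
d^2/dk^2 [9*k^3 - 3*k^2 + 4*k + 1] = 54*k - 6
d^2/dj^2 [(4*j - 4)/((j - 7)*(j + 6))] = 8*(j^3 - 3*j^2 + 129*j - 85)/(j^6 - 3*j^5 - 123*j^4 + 251*j^3 + 5166*j^2 - 5292*j - 74088)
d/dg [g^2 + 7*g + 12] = 2*g + 7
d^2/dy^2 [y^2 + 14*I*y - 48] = 2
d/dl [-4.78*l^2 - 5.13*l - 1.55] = -9.56*l - 5.13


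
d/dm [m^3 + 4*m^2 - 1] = m*(3*m + 8)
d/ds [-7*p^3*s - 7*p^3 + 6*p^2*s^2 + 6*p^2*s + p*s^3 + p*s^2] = p*(-7*p^2 + 12*p*s + 6*p + 3*s^2 + 2*s)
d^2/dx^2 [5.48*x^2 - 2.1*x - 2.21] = 10.9600000000000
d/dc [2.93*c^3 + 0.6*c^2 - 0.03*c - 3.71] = 8.79*c^2 + 1.2*c - 0.03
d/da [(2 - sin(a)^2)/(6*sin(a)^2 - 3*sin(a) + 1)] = (3*sin(a)^2 - 26*sin(a) + 6)*cos(a)/(6*sin(a)^2 - 3*sin(a) + 1)^2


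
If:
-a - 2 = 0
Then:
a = -2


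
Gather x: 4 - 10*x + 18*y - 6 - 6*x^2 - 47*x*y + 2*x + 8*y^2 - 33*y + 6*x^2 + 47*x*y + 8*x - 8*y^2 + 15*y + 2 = 0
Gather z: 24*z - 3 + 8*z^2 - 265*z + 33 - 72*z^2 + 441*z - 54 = -64*z^2 + 200*z - 24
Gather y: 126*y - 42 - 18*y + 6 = 108*y - 36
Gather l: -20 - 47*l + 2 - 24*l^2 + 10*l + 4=-24*l^2 - 37*l - 14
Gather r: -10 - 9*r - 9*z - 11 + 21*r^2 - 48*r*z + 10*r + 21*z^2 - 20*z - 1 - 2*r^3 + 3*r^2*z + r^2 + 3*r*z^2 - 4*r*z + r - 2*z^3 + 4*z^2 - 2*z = -2*r^3 + r^2*(3*z + 22) + r*(3*z^2 - 52*z + 2) - 2*z^3 + 25*z^2 - 31*z - 22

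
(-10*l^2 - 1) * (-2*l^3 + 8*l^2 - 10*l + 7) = 20*l^5 - 80*l^4 + 102*l^3 - 78*l^2 + 10*l - 7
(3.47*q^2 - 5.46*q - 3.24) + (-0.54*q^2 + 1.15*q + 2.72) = 2.93*q^2 - 4.31*q - 0.52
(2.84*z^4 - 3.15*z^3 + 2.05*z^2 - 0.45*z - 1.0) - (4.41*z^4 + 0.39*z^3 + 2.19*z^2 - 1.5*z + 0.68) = -1.57*z^4 - 3.54*z^3 - 0.14*z^2 + 1.05*z - 1.68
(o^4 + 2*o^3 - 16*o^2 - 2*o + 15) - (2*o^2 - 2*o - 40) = o^4 + 2*o^3 - 18*o^2 + 55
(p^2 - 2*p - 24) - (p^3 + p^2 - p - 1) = -p^3 - p - 23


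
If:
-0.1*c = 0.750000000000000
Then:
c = -7.50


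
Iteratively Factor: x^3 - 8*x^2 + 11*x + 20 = (x - 4)*(x^2 - 4*x - 5) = (x - 4)*(x + 1)*(x - 5)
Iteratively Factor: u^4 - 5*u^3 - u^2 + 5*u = (u - 5)*(u^3 - u) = (u - 5)*(u + 1)*(u^2 - u) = (u - 5)*(u - 1)*(u + 1)*(u)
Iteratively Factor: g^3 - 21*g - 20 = (g + 1)*(g^2 - g - 20) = (g - 5)*(g + 1)*(g + 4)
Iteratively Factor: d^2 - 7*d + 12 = (d - 4)*(d - 3)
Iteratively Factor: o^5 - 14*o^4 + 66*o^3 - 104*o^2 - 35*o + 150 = (o - 5)*(o^4 - 9*o^3 + 21*o^2 + o - 30) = (o - 5)*(o - 3)*(o^3 - 6*o^2 + 3*o + 10) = (o - 5)*(o - 3)*(o - 2)*(o^2 - 4*o - 5) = (o - 5)^2*(o - 3)*(o - 2)*(o + 1)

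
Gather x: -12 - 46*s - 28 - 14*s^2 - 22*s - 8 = -14*s^2 - 68*s - 48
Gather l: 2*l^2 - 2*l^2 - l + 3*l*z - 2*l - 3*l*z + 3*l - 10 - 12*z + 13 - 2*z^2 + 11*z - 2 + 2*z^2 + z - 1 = 0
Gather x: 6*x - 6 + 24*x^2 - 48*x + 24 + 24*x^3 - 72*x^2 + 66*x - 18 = 24*x^3 - 48*x^2 + 24*x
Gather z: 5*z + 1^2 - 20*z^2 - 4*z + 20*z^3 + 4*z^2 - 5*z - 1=20*z^3 - 16*z^2 - 4*z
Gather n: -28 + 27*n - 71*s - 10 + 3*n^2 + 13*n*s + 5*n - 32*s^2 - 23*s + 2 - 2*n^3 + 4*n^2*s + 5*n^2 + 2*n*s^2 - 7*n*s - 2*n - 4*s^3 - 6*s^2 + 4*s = -2*n^3 + n^2*(4*s + 8) + n*(2*s^2 + 6*s + 30) - 4*s^3 - 38*s^2 - 90*s - 36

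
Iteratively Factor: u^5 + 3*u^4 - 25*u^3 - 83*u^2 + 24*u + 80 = (u + 1)*(u^4 + 2*u^3 - 27*u^2 - 56*u + 80) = (u - 1)*(u + 1)*(u^3 + 3*u^2 - 24*u - 80) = (u - 5)*(u - 1)*(u + 1)*(u^2 + 8*u + 16) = (u - 5)*(u - 1)*(u + 1)*(u + 4)*(u + 4)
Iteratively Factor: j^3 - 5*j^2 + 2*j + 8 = (j - 4)*(j^2 - j - 2) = (j - 4)*(j + 1)*(j - 2)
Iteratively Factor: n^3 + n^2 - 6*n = (n - 2)*(n^2 + 3*n) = n*(n - 2)*(n + 3)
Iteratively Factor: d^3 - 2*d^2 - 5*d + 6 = (d + 2)*(d^2 - 4*d + 3) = (d - 1)*(d + 2)*(d - 3)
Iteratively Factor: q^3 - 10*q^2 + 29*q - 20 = (q - 4)*(q^2 - 6*q + 5) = (q - 5)*(q - 4)*(q - 1)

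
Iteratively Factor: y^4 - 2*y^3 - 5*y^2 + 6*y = (y - 1)*(y^3 - y^2 - 6*y) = (y - 3)*(y - 1)*(y^2 + 2*y) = (y - 3)*(y - 1)*(y + 2)*(y)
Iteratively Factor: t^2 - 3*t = (t - 3)*(t)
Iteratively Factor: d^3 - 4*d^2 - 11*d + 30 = (d + 3)*(d^2 - 7*d + 10) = (d - 2)*(d + 3)*(d - 5)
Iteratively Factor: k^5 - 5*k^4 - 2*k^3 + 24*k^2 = (k)*(k^4 - 5*k^3 - 2*k^2 + 24*k) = k*(k + 2)*(k^3 - 7*k^2 + 12*k) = k^2*(k + 2)*(k^2 - 7*k + 12) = k^2*(k - 3)*(k + 2)*(k - 4)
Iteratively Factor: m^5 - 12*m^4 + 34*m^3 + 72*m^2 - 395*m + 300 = (m - 4)*(m^4 - 8*m^3 + 2*m^2 + 80*m - 75) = (m - 5)*(m - 4)*(m^3 - 3*m^2 - 13*m + 15) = (m - 5)*(m - 4)*(m - 1)*(m^2 - 2*m - 15) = (m - 5)^2*(m - 4)*(m - 1)*(m + 3)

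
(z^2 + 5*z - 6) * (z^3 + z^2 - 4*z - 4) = z^5 + 6*z^4 - 5*z^3 - 30*z^2 + 4*z + 24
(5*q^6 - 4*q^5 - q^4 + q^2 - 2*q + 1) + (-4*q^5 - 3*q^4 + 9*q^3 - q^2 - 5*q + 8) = 5*q^6 - 8*q^5 - 4*q^4 + 9*q^3 - 7*q + 9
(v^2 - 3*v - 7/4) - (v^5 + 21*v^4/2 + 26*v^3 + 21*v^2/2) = -v^5 - 21*v^4/2 - 26*v^3 - 19*v^2/2 - 3*v - 7/4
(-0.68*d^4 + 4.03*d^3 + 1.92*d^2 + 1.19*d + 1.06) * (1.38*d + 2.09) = -0.9384*d^5 + 4.1402*d^4 + 11.0723*d^3 + 5.655*d^2 + 3.9499*d + 2.2154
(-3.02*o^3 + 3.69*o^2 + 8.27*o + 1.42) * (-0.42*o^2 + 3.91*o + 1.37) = 1.2684*o^5 - 13.358*o^4 + 6.8171*o^3 + 36.7946*o^2 + 16.8821*o + 1.9454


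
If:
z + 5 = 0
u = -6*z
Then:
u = 30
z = -5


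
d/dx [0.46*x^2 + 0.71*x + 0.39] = 0.92*x + 0.71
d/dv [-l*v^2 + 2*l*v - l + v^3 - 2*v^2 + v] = -2*l*v + 2*l + 3*v^2 - 4*v + 1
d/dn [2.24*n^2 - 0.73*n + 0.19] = 4.48*n - 0.73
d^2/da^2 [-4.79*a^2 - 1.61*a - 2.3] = -9.58000000000000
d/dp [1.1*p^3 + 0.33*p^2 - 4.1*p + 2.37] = 3.3*p^2 + 0.66*p - 4.1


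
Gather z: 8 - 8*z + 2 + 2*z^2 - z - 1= 2*z^2 - 9*z + 9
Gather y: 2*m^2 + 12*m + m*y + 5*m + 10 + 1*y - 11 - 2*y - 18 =2*m^2 + 17*m + y*(m - 1) - 19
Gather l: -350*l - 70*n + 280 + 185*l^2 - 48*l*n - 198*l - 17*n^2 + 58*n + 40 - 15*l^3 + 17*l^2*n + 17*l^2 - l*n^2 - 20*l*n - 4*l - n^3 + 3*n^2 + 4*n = -15*l^3 + l^2*(17*n + 202) + l*(-n^2 - 68*n - 552) - n^3 - 14*n^2 - 8*n + 320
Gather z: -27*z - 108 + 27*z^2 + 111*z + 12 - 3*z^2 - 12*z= 24*z^2 + 72*z - 96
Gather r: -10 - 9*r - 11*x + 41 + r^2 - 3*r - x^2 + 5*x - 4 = r^2 - 12*r - x^2 - 6*x + 27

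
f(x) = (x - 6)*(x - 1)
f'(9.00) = 11.00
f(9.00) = 24.00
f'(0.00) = -7.00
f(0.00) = 6.00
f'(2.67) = -1.66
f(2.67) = -5.56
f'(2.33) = -2.34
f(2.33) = -4.88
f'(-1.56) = -10.12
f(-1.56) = 19.35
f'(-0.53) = -8.06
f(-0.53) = 9.99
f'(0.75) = -5.50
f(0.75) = 1.31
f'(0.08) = -6.84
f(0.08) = 5.45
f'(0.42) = -6.16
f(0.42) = 3.24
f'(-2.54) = -12.08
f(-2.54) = 30.23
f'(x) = 2*x - 7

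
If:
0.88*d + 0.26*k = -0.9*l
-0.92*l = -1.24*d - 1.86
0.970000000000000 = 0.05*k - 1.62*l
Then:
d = -1.78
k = 7.31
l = -0.37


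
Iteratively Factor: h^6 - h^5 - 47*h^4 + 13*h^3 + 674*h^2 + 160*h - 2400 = (h + 4)*(h^5 - 5*h^4 - 27*h^3 + 121*h^2 + 190*h - 600) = (h + 3)*(h + 4)*(h^4 - 8*h^3 - 3*h^2 + 130*h - 200) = (h - 5)*(h + 3)*(h + 4)*(h^3 - 3*h^2 - 18*h + 40) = (h - 5)*(h + 3)*(h + 4)^2*(h^2 - 7*h + 10) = (h - 5)*(h - 2)*(h + 3)*(h + 4)^2*(h - 5)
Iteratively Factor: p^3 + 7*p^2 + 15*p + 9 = (p + 1)*(p^2 + 6*p + 9) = (p + 1)*(p + 3)*(p + 3)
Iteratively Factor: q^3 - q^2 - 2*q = (q + 1)*(q^2 - 2*q) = (q - 2)*(q + 1)*(q)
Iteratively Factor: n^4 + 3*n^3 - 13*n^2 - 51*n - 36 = (n + 3)*(n^3 - 13*n - 12) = (n + 3)^2*(n^2 - 3*n - 4) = (n - 4)*(n + 3)^2*(n + 1)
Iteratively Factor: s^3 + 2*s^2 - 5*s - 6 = (s + 3)*(s^2 - s - 2) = (s + 1)*(s + 3)*(s - 2)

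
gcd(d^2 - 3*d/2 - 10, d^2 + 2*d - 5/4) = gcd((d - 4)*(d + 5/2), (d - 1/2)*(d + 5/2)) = d + 5/2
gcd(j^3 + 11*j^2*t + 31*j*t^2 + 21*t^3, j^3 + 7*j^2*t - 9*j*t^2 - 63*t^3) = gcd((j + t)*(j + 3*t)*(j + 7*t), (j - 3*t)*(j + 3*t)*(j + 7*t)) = j^2 + 10*j*t + 21*t^2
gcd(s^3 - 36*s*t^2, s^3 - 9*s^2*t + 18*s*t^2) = s^2 - 6*s*t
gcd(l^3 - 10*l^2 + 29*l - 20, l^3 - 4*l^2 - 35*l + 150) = l - 5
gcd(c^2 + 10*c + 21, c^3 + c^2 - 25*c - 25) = 1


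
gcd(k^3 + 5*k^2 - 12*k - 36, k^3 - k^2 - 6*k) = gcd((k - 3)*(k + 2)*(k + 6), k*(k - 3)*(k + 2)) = k^2 - k - 6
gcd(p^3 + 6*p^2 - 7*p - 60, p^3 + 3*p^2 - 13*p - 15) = p^2 + 2*p - 15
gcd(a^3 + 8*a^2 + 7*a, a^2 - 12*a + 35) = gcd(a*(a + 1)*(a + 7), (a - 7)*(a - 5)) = 1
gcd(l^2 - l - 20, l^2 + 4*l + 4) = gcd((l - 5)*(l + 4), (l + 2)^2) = 1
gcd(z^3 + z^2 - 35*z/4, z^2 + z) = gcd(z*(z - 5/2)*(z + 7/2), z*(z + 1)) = z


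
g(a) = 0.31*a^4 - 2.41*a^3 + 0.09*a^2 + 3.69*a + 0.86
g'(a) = 1.24*a^3 - 7.23*a^2 + 0.18*a + 3.69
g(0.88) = 2.72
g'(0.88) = -0.91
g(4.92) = -84.18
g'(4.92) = -22.76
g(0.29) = 1.88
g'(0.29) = 3.16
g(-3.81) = 186.72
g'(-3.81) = -170.53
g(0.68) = 2.72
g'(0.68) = 0.86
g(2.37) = -12.19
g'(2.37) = -19.99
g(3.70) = -48.23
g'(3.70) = -31.81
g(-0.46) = -0.57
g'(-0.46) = 1.96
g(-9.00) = 3765.74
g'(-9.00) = -1487.52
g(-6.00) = 904.28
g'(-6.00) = -525.51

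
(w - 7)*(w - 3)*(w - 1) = w^3 - 11*w^2 + 31*w - 21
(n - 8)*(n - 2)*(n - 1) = n^3 - 11*n^2 + 26*n - 16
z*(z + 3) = z^2 + 3*z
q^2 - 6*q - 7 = (q - 7)*(q + 1)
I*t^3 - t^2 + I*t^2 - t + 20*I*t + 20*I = (t - 4*I)*(t + 5*I)*(I*t + I)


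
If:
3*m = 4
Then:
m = 4/3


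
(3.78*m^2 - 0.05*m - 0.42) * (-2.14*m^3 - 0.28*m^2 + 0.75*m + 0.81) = -8.0892*m^5 - 0.9514*m^4 + 3.7478*m^3 + 3.1419*m^2 - 0.3555*m - 0.3402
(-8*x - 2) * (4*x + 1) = -32*x^2 - 16*x - 2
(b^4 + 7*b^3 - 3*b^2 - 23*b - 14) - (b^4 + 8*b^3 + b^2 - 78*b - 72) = -b^3 - 4*b^2 + 55*b + 58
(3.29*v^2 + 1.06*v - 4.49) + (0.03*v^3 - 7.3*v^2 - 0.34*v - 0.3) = 0.03*v^3 - 4.01*v^2 + 0.72*v - 4.79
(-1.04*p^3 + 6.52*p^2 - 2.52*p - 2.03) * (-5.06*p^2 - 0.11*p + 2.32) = 5.2624*p^5 - 32.8768*p^4 + 9.6212*p^3 + 25.6754*p^2 - 5.6231*p - 4.7096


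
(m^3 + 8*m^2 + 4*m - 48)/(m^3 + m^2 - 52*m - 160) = (m^2 + 4*m - 12)/(m^2 - 3*m - 40)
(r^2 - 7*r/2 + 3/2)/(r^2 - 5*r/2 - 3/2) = (2*r - 1)/(2*r + 1)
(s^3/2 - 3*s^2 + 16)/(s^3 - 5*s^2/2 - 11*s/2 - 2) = (s^2 - 2*s - 8)/(2*s^2 + 3*s + 1)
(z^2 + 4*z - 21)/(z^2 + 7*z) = (z - 3)/z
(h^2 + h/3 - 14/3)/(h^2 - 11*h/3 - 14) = (h - 2)/(h - 6)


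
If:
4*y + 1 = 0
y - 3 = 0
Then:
No Solution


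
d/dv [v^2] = 2*v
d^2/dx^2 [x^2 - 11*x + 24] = 2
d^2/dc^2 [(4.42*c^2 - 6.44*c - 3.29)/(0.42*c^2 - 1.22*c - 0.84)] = (-8.88178419700125e-16*c^4 + 2.25758399999999*c^3 + 5.87412000000001*c^2 - 3.517416*c + 7.321832)/(0.074088*c^6 - 0.645624*c^5 + 1.430856*c^4 + 0.766648*c^3 - 2.861712*c^2 - 2.582496*c - 0.592704)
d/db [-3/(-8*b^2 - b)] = 3*(-16*b - 1)/(b^2*(8*b + 1)^2)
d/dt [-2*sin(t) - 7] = -2*cos(t)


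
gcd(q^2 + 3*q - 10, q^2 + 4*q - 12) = q - 2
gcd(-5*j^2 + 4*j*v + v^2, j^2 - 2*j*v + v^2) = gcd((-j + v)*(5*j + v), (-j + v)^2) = -j + v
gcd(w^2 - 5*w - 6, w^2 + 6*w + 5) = w + 1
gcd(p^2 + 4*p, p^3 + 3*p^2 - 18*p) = p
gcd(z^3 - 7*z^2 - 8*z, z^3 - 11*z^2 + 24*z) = z^2 - 8*z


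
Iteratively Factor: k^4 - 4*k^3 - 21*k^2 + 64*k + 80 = (k + 4)*(k^3 - 8*k^2 + 11*k + 20) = (k - 5)*(k + 4)*(k^2 - 3*k - 4) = (k - 5)*(k - 4)*(k + 4)*(k + 1)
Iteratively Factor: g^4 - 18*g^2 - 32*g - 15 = (g + 1)*(g^3 - g^2 - 17*g - 15) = (g + 1)*(g + 3)*(g^2 - 4*g - 5) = (g - 5)*(g + 1)*(g + 3)*(g + 1)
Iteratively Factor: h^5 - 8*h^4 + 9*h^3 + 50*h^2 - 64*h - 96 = (h - 4)*(h^4 - 4*h^3 - 7*h^2 + 22*h + 24) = (h - 4)^2*(h^3 - 7*h - 6) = (h - 4)^2*(h + 1)*(h^2 - h - 6) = (h - 4)^2*(h + 1)*(h + 2)*(h - 3)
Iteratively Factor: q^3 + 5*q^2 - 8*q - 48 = (q - 3)*(q^2 + 8*q + 16) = (q - 3)*(q + 4)*(q + 4)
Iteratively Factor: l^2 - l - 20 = (l + 4)*(l - 5)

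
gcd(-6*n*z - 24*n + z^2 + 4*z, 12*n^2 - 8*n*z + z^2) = -6*n + z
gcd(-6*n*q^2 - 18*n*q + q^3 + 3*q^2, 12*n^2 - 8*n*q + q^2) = -6*n + q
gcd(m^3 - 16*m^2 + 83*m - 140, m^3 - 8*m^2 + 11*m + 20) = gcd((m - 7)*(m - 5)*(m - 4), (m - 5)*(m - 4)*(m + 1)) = m^2 - 9*m + 20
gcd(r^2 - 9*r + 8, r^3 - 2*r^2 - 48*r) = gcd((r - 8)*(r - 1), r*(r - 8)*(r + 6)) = r - 8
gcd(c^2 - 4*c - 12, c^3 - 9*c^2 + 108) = c - 6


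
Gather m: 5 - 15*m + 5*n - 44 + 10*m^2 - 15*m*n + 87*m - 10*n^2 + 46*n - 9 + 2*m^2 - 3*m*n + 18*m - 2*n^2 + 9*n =12*m^2 + m*(90 - 18*n) - 12*n^2 + 60*n - 48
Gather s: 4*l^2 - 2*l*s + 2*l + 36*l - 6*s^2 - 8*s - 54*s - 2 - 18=4*l^2 + 38*l - 6*s^2 + s*(-2*l - 62) - 20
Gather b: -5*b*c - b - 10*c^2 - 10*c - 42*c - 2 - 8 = b*(-5*c - 1) - 10*c^2 - 52*c - 10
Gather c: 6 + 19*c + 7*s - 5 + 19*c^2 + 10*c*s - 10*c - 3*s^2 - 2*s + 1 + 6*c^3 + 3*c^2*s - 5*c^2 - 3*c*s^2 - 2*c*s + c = 6*c^3 + c^2*(3*s + 14) + c*(-3*s^2 + 8*s + 10) - 3*s^2 + 5*s + 2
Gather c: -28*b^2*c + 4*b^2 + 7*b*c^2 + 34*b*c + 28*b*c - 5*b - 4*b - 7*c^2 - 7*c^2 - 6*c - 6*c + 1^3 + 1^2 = 4*b^2 - 9*b + c^2*(7*b - 14) + c*(-28*b^2 + 62*b - 12) + 2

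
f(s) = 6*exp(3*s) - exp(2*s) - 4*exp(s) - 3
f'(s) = 18*exp(3*s) - 2*exp(2*s) - 4*exp(s) = 2*(9*exp(2*s) - exp(s) - 2)*exp(s)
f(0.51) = 15.27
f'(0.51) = 70.92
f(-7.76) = -3.00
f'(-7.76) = -0.00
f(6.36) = 1159748725.82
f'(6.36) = 3479585181.28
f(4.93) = 15879178.48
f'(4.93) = 47657800.38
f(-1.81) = -3.66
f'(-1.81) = -0.63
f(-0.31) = -4.10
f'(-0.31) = 3.09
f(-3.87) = -3.08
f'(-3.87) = -0.08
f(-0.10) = -2.99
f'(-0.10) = 8.08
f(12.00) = 25867362792918019.35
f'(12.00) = 77602114869178235.24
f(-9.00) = -3.00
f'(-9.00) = 0.00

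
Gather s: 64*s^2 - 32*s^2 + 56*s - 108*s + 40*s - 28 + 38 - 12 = 32*s^2 - 12*s - 2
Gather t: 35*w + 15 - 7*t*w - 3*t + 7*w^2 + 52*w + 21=t*(-7*w - 3) + 7*w^2 + 87*w + 36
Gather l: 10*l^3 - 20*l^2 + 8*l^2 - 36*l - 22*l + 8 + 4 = 10*l^3 - 12*l^2 - 58*l + 12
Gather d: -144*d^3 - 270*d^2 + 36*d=-144*d^3 - 270*d^2 + 36*d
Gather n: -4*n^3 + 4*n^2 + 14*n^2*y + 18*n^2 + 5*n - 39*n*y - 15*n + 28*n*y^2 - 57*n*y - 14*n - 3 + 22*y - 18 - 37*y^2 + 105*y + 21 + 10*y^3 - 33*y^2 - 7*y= -4*n^3 + n^2*(14*y + 22) + n*(28*y^2 - 96*y - 24) + 10*y^3 - 70*y^2 + 120*y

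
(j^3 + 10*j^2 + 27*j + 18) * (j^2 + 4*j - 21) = j^5 + 14*j^4 + 46*j^3 - 84*j^2 - 495*j - 378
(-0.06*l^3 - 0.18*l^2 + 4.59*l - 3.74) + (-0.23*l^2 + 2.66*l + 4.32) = -0.06*l^3 - 0.41*l^2 + 7.25*l + 0.58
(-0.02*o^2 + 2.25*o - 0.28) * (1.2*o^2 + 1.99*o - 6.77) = -0.024*o^4 + 2.6602*o^3 + 4.2769*o^2 - 15.7897*o + 1.8956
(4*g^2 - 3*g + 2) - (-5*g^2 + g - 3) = 9*g^2 - 4*g + 5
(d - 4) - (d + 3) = -7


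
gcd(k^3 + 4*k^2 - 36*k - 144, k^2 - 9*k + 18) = k - 6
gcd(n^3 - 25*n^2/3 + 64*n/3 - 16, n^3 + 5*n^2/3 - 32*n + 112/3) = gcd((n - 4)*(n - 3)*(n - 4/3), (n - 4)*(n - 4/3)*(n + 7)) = n^2 - 16*n/3 + 16/3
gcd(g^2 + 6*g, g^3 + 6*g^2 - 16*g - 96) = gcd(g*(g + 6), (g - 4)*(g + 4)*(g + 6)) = g + 6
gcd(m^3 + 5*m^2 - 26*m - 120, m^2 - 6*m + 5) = m - 5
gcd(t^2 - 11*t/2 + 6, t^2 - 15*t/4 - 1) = t - 4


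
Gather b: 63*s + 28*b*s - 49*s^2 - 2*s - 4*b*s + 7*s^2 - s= 24*b*s - 42*s^2 + 60*s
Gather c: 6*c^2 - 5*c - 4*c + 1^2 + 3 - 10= 6*c^2 - 9*c - 6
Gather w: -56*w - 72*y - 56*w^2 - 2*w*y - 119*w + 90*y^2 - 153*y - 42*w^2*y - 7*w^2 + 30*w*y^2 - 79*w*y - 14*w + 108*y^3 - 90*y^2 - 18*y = w^2*(-42*y - 63) + w*(30*y^2 - 81*y - 189) + 108*y^3 - 243*y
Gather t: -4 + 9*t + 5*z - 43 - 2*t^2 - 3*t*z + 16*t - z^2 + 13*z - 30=-2*t^2 + t*(25 - 3*z) - z^2 + 18*z - 77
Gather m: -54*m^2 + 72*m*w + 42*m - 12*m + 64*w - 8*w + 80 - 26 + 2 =-54*m^2 + m*(72*w + 30) + 56*w + 56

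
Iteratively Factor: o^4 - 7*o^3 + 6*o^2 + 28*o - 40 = (o - 5)*(o^3 - 2*o^2 - 4*o + 8) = (o - 5)*(o - 2)*(o^2 - 4) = (o - 5)*(o - 2)*(o + 2)*(o - 2)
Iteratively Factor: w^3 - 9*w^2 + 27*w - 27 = (w - 3)*(w^2 - 6*w + 9) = (w - 3)^2*(w - 3)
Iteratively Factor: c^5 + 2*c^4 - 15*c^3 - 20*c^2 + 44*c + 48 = (c + 2)*(c^4 - 15*c^2 + 10*c + 24) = (c - 2)*(c + 2)*(c^3 + 2*c^2 - 11*c - 12) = (c - 2)*(c + 2)*(c + 4)*(c^2 - 2*c - 3) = (c - 3)*(c - 2)*(c + 2)*(c + 4)*(c + 1)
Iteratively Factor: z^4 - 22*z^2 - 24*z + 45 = (z - 1)*(z^3 + z^2 - 21*z - 45) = (z - 1)*(z + 3)*(z^2 - 2*z - 15) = (z - 1)*(z + 3)^2*(z - 5)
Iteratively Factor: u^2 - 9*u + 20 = (u - 5)*(u - 4)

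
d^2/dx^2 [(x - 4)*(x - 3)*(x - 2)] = 6*x - 18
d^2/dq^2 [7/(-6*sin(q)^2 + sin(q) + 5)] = 7*(144*sin(q)^3 + 126*sin(q)^2 + 31*sin(q) + 62)/((sin(q) - 1)^2*(6*sin(q) + 5)^3)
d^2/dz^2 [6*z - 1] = 0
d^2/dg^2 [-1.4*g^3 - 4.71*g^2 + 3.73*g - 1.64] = -8.4*g - 9.42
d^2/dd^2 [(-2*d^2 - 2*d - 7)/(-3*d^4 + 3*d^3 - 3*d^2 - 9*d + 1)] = 2*(54*d^8 + 54*d^7 + 486*d^6 - 1161*d^5 + 963*d^4 - 90*d^3 - 270*d^2 + 522*d + 608)/(27*d^12 - 81*d^11 + 162*d^10 + 54*d^9 - 351*d^8 + 702*d^7 + 189*d^6 - 594*d^5 + 873*d^4 + 558*d^3 - 234*d^2 + 27*d - 1)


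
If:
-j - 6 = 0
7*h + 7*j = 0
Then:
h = 6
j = -6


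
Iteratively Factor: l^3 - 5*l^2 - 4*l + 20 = (l - 5)*(l^2 - 4) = (l - 5)*(l - 2)*(l + 2)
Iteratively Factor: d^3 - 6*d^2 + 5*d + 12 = (d - 3)*(d^2 - 3*d - 4) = (d - 4)*(d - 3)*(d + 1)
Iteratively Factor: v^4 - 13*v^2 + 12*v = (v - 1)*(v^3 + v^2 - 12*v) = (v - 1)*(v + 4)*(v^2 - 3*v) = (v - 3)*(v - 1)*(v + 4)*(v)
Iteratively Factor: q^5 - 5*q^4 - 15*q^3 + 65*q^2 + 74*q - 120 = (q + 2)*(q^4 - 7*q^3 - q^2 + 67*q - 60) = (q - 4)*(q + 2)*(q^3 - 3*q^2 - 13*q + 15) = (q - 4)*(q - 1)*(q + 2)*(q^2 - 2*q - 15) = (q - 4)*(q - 1)*(q + 2)*(q + 3)*(q - 5)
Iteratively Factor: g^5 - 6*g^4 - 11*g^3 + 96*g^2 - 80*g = (g - 5)*(g^4 - g^3 - 16*g^2 + 16*g) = (g - 5)*(g + 4)*(g^3 - 5*g^2 + 4*g) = (g - 5)*(g - 1)*(g + 4)*(g^2 - 4*g) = (g - 5)*(g - 4)*(g - 1)*(g + 4)*(g)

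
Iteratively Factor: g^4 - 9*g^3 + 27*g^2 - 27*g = (g - 3)*(g^3 - 6*g^2 + 9*g) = (g - 3)^2*(g^2 - 3*g) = g*(g - 3)^2*(g - 3)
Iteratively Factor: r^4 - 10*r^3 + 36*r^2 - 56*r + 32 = (r - 4)*(r^3 - 6*r^2 + 12*r - 8) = (r - 4)*(r - 2)*(r^2 - 4*r + 4) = (r - 4)*(r - 2)^2*(r - 2)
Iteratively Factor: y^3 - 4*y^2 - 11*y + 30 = (y + 3)*(y^2 - 7*y + 10) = (y - 2)*(y + 3)*(y - 5)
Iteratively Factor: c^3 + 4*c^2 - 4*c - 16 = (c - 2)*(c^2 + 6*c + 8) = (c - 2)*(c + 2)*(c + 4)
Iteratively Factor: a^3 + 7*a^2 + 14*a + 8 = (a + 2)*(a^2 + 5*a + 4) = (a + 2)*(a + 4)*(a + 1)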